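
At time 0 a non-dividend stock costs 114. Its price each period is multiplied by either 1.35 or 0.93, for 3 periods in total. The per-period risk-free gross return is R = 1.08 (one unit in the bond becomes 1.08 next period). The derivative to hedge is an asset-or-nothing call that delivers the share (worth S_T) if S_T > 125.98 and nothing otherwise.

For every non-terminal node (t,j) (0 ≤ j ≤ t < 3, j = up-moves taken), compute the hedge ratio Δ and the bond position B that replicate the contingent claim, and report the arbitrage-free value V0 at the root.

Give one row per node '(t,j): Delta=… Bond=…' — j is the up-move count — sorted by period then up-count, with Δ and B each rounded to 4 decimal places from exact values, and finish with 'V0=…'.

Under the risk-neutral measure, an up-move has probability p* = (R−d)/(u−d) = 0.3571 and values discount at R = 1.08.
Terminal payoffs: V(3,0)=0.0000, V(3,1)=133.1081, V(3,2)=193.2215, V(3,3)=280.4828
Node (2,0) S=98.5986: V=(p*·133.1081+(1−p*)·0.0000)/1.08=44.0172; Δ=(133.1081−0.0000)/(133.1081−91.6967)=3.2143; B=V−Δ·S=-272.9068
Node (2,1) S=143.1270: V=(p*·193.2215+(1−p*)·133.1081)/1.08=143.1270; Δ=(193.2215−133.1081)/(193.2215−133.1081)=1.0000; B=V−Δ·S=0.0000
Node (2,2) S=207.7650: V=(p*·280.4828+(1−p*)·193.2215)/1.08=207.7650; Δ=(280.4828−193.2215)/(280.4828−193.2215)=1.0000; B=V−Δ·S=0.0000
Node (1,0) S=106.0200: V=(p*·143.1270+(1−p*)·44.0172)/1.08=73.5311; Δ=(143.1270−44.0172)/(143.1270−98.5986)=2.2258; B=V−Δ·S=-162.4445
Node (1,1) S=153.9000: V=(p*·207.7650+(1−p*)·143.1270)/1.08=153.9000; Δ=(207.7650−143.1270)/(207.7650−143.1270)=1.0000; B=V−Δ·S=0.0000
Node (0,0) S=114.0000: V=(p*·153.9000+(1−p*)·73.5311)/1.08=94.6614; Δ=(153.9000−73.5311)/(153.9000−106.0200)=1.6785; B=V−Δ·S=-96.6932
Each (Δ,B) replicates both successor values, so the strategy is self-financing and V0 is arbitrage-free.

(0,0): Delta=1.6785 Bond=-96.6932
(1,0): Delta=2.2258 Bond=-162.4445
(1,1): Delta=1.0000 Bond=0.0000
(2,0): Delta=3.2143 Bond=-272.9068
(2,1): Delta=1.0000 Bond=0.0000
(2,2): Delta=1.0000 Bond=0.0000
V0=94.6614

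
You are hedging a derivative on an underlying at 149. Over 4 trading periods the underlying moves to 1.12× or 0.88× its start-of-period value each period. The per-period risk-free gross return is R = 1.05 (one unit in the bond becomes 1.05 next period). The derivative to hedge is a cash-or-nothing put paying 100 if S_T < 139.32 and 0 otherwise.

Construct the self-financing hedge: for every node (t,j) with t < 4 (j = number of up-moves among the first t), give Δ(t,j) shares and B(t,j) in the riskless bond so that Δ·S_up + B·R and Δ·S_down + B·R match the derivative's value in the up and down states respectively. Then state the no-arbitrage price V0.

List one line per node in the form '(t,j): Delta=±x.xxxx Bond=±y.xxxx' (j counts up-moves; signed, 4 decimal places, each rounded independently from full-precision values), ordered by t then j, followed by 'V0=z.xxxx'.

No-arbitrage ⇒ martingale measure with p* = (R−d)/(u−d) = 0.7083.
Payoff layer (t=4): V(4,0)=100.0000, V(4,1)=100.0000, V(4,2)=0.0000, V(4,3)=0.0000, V(4,4)=0.0000
Node (3,0) S=101.5393: V=(p*·100.0000+(1−p*)·100.0000)/1.05=95.2381; Δ=(100.0000−100.0000)/(113.7240−89.3546)=0.0000; B=V−Δ·S=95.2381
Node (3,1) S=129.2319: V=(p*·0.0000+(1−p*)·100.0000)/1.05=27.7778; Δ=(0.0000−100.0000)/(144.7397−113.7240)=-3.2242; B=V−Δ·S=444.4444
Node (3,2) S=164.4769: V=(p*·0.0000+(1−p*)·0.0000)/1.05=0.0000; Δ=(0.0000−0.0000)/(184.2142−144.7397)=0.0000; B=V−Δ·S=0.0000
Node (3,3) S=209.3343: V=(p*·0.0000+(1−p*)·0.0000)/1.05=0.0000; Δ=(0.0000−0.0000)/(234.4544−184.2142)=0.0000; B=V−Δ·S=0.0000
Node (2,0) S=115.3856: V=(p*·27.7778+(1−p*)·95.2381)/1.05=45.1940; Δ=(27.7778−95.2381)/(129.2319−101.5393)=-2.4360; B=V−Δ·S=326.2787
Node (2,1) S=146.8544: V=(p*·0.0000+(1−p*)·27.7778)/1.05=7.7160; Δ=(0.0000−27.7778)/(164.4769−129.2319)=-0.7881; B=V−Δ·S=123.4568
Node (2,2) S=186.9056: V=(p*·0.0000+(1−p*)·0.0000)/1.05=0.0000; Δ=(0.0000−0.0000)/(209.3343−164.4769)=0.0000; B=V−Δ·S=0.0000
Node (1,0) S=131.1200: V=(p*·7.7160+(1−p*)·45.1940)/1.05=17.7592; Δ=(7.7160−45.1940)/(146.8544−115.3856)=-1.1910; B=V−Δ·S=173.9173
Node (1,1) S=166.8800: V=(p*·0.0000+(1−p*)·7.7160)/1.05=2.1433; Δ=(0.0000−7.7160)/(186.9056−146.8544)=-0.1927; B=V−Δ·S=34.2936
Node (0,0) S=149.0000: V=(p*·2.1433+(1−p*)·17.7592)/1.05=6.3790; Δ=(2.1433−17.7592)/(166.8800−131.1200)=-0.4367; B=V−Δ·S=71.4449
Check: Δ(0,0)·S0 + B(0,0) = 6.3790 = V0.

(0,0): Delta=-0.4367 Bond=71.4449
(1,0): Delta=-1.1910 Bond=173.9173
(1,1): Delta=-0.1927 Bond=34.2936
(2,0): Delta=-2.4360 Bond=326.2787
(2,1): Delta=-0.7881 Bond=123.4568
(2,2): Delta=0.0000 Bond=0.0000
(3,0): Delta=0.0000 Bond=95.2381
(3,1): Delta=-3.2242 Bond=444.4444
(3,2): Delta=0.0000 Bond=0.0000
(3,3): Delta=0.0000 Bond=0.0000
V0=6.3790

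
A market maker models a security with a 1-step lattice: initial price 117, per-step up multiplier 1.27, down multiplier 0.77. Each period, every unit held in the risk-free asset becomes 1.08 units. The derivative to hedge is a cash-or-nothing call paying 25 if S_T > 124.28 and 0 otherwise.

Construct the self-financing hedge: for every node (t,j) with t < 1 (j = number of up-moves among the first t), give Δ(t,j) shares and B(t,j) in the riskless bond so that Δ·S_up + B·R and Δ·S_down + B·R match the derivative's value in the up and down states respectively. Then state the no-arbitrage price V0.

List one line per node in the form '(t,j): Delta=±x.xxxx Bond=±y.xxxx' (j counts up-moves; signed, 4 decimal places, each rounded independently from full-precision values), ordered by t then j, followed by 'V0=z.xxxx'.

The replicating-portfolio and risk-neutral prices coincide; use p* = (1.08−0.77)/(1.27−0.77) = 0.6200 for the latter.
Payoff layer (t=1): V(1,0)=0.0000, V(1,1)=25.0000
  t=0,j=0: stock 117.0000 → up 148.5900 (V=25.0000), down 90.0900 (V=0.0000). Price 14.3519; hedge Δ=0.4274, bond B=-35.6481.
Self-financing check: at every node Δ·S+B equals the discounted successor values.

(0,0): Delta=0.4274 Bond=-35.6481
V0=14.3519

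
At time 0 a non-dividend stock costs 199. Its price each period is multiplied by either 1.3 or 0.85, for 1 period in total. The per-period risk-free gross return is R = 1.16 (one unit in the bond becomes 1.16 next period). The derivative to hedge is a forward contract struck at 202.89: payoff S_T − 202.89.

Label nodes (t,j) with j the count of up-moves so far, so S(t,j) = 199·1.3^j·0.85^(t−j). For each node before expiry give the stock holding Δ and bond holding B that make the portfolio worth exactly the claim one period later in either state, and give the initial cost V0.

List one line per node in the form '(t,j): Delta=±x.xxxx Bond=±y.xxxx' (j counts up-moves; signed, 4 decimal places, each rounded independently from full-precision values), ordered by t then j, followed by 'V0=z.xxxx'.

Risk-neutral probability p* = (R−d)/(u−d) = (1.16−0.85)/(1.3−0.85) = 0.6889.
Payoff layer (t=1): V(1,0)=-33.7400, V(1,1)=55.8100
Node (0,0) S=199.0000: V=(p*·55.8100+(1−p*)·-33.7400)/1.16=24.0948; Δ=(55.8100−-33.7400)/(258.7000−169.1500)=1.0000; B=V−Δ·S=-174.9052
The time-0 hedge costs 24.0948, which is the no-arbitrage price.

(0,0): Delta=1.0000 Bond=-174.9052
V0=24.0948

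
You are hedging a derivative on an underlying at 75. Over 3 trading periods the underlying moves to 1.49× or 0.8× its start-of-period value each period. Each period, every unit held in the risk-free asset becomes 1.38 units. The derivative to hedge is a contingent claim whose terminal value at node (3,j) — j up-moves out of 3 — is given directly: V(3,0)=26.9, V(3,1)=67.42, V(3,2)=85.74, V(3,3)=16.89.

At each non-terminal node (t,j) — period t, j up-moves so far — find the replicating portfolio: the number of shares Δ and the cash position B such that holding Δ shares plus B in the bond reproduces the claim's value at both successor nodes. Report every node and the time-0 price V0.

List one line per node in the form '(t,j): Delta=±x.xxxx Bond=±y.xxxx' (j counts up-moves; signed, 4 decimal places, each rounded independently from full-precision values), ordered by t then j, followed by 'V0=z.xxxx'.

(0,0): Delta=-0.4334 Bond=49.0287
(1,0): Delta=0.3826 Bond=18.7021
(1,1): Delta=-0.5164 Bond=76.9447
(2,0): Delta=1.2234 Bond=-14.5505
(2,1): Delta=0.2970 Bond=33.4633
(2,2): Delta=-0.5993 Bond=119.9754
V0=16.5274

Risk-neutral probability p* = (R−d)/(u−d) = (1.38−0.8)/(1.49−0.8) = 0.8406.
Payoff layer (t=3): V(3,0)=26.9000, V(3,1)=67.4200, V(3,2)=85.7400, V(3,3)=16.8900
Node (2,0) S=48.0000: V=(p*·67.4200+(1−p*)·26.9000)/1.38=44.1741; Δ=(67.4200−26.9000)/(71.5200−38.4000)=1.2234; B=V−Δ·S=-14.5505
Node (2,1) S=89.4000: V=(p*·85.7400+(1−p*)·67.4200)/1.38=60.0141; Δ=(85.7400−67.4200)/(133.2060−71.5200)=0.2970; B=V−Δ·S=33.4633
Node (2,2) S=166.5075: V=(p*·16.8900+(1−p*)·85.7400)/1.38=20.1928; Δ=(16.8900−85.7400)/(248.0962−133.2060)=-0.5993; B=V−Δ·S=119.9754
Node (1,0) S=60.0000: V=(p*·60.0141+(1−p*)·44.1741)/1.38=41.6586; Δ=(60.0141−44.1741)/(89.4000−48.0000)=0.3826; B=V−Δ·S=18.7021
Node (1,1) S=111.7500: V=(p*·20.1928+(1−p*)·60.0141)/1.38=19.2327; Δ=(20.1928−60.0141)/(166.5075−89.4000)=-0.5164; B=V−Δ·S=76.9447
Node (0,0) S=75.0000: V=(p*·19.2327+(1−p*)·41.6586)/1.38=16.5274; Δ=(19.2327−41.6586)/(111.7500−60.0000)=-0.4334; B=V−Δ·S=49.0287
Root portfolio cost Δ·75+B reproduces V0=16.5274.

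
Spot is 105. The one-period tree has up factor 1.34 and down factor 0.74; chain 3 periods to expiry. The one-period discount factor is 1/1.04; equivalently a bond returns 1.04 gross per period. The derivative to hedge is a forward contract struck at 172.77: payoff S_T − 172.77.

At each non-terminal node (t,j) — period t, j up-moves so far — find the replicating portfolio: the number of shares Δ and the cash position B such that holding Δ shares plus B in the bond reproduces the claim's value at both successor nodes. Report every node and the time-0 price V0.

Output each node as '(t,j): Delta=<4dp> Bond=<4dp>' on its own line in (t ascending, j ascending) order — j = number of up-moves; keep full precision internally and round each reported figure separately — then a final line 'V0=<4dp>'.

Risk-neutral probability p* = (R−d)/(u−d) = (1.04−0.74)/(1.34−0.74) = 0.5000.
At expiry t=3: V(3,0)=-130.2215, V(3,1)=-95.7227, V(3,2)=-33.2519, V(3,3)=79.8709
Node (2,0) S=57.4980: V=(p*·-95.7227+(1−p*)·-130.2215)/1.04=-108.6270; Δ=(-95.7227−-130.2215)/(77.0473−42.5485)=1.0000; B=V−Δ·S=-166.1250
Node (2,1) S=104.1180: V=(p*·-33.2519+(1−p*)·-95.7227)/1.04=-62.0070; Δ=(-33.2519−-95.7227)/(139.5181−77.0473)=1.0000; B=V−Δ·S=-166.1250
Node (2,2) S=188.5380: V=(p*·79.8709+(1−p*)·-33.2519)/1.04=22.4130; Δ=(79.8709−-33.2519)/(252.6409−139.5181)=1.0000; B=V−Δ·S=-166.1250
Node (1,0) S=77.7000: V=(p*·-62.0070+(1−p*)·-108.6270)/1.04=-82.0356; Δ=(-62.0070−-108.6270)/(104.1180−57.4980)=1.0000; B=V−Δ·S=-159.7356
Node (1,1) S=140.7000: V=(p*·22.4130+(1−p*)·-62.0070)/1.04=-19.0356; Δ=(22.4130−-62.0070)/(188.5380−104.1180)=1.0000; B=V−Δ·S=-159.7356
Node (0,0) S=105.0000: V=(p*·-19.0356+(1−p*)·-82.0356)/1.04=-48.5919; Δ=(-19.0356−-82.0356)/(140.7000−77.7000)=1.0000; B=V−Δ·S=-153.5919
The time-0 hedge costs -48.5919, which is the no-arbitrage price.

(0,0): Delta=1.0000 Bond=-153.5919
(1,0): Delta=1.0000 Bond=-159.7356
(1,1): Delta=1.0000 Bond=-159.7356
(2,0): Delta=1.0000 Bond=-166.1250
(2,1): Delta=1.0000 Bond=-166.1250
(2,2): Delta=1.0000 Bond=-166.1250
V0=-48.5919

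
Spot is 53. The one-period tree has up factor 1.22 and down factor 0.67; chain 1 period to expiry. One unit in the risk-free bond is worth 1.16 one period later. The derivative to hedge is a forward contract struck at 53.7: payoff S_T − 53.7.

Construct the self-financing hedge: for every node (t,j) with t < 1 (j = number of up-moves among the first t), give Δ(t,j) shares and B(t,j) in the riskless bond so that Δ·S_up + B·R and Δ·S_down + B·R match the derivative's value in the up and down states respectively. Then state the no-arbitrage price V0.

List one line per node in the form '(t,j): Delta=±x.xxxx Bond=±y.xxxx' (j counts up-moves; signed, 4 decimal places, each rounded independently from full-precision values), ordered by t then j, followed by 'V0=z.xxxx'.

The replicating-portfolio and risk-neutral prices coincide; use p* = (1.16−0.67)/(1.22−0.67) = 0.8909 for the latter.
At expiry t=1: V(1,0)=-18.1900, V(1,1)=10.9600
Node (0,0) S=53.0000: V=(p*·10.9600+(1−p*)·-18.1900)/1.16=6.7069; Δ=(10.9600−-18.1900)/(64.6600−35.5100)=1.0000; B=V−Δ·S=-46.2931
Root portfolio cost Δ·53+B reproduces V0=6.7069.

(0,0): Delta=1.0000 Bond=-46.2931
V0=6.7069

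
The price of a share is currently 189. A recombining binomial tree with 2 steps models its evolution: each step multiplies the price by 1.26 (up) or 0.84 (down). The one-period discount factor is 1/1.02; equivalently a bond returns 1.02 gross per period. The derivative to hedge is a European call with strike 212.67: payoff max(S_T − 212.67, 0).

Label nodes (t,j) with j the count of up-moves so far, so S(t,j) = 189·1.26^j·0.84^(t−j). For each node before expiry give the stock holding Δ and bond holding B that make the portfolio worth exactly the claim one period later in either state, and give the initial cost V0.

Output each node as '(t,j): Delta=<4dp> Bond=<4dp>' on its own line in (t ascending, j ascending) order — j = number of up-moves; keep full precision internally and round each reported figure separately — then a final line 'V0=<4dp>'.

Under the risk-neutral measure, an up-move has probability p* = (R−d)/(u−d) = 0.4286 and values discount at R = 1.02.
Terminal payoffs: V(2,0)=0.0000, V(2,1)=0.0000, V(2,2)=87.3864
(1,0): S=158.7600. Δ = (V_up−V_dn)/(S_up−S_dn) = (0.0000−0.0000)/(200.0376−133.3584) = 0.0000. V = [p*·0.0000 + (1−p*)·0.0000]/1.02 = 0.0000. B = V − Δ·S = 0.0000.
(1,1): S=238.1400. Δ = (V_up−V_dn)/(S_up−S_dn) = (87.3864−0.0000)/(300.0564−200.0376) = 0.8737. V = [p*·87.3864 + (1−p*)·0.0000]/1.02 = 36.7170. B = V − Δ·S = -171.3459.
(0,0): S=189.0000. Δ = (V_up−V_dn)/(S_up−S_dn) = (36.7170−0.0000)/(238.1400−158.7600) = 0.4625. V = [p*·36.7170 + (1−p*)·0.0000]/1.02 = 15.4273. B = V − Δ·S = -71.9941.
Root portfolio cost Δ·189+B reproduces V0=15.4273.

(0,0): Delta=0.4625 Bond=-71.9941
(1,0): Delta=0.0000 Bond=0.0000
(1,1): Delta=0.8737 Bond=-171.3459
V0=15.4273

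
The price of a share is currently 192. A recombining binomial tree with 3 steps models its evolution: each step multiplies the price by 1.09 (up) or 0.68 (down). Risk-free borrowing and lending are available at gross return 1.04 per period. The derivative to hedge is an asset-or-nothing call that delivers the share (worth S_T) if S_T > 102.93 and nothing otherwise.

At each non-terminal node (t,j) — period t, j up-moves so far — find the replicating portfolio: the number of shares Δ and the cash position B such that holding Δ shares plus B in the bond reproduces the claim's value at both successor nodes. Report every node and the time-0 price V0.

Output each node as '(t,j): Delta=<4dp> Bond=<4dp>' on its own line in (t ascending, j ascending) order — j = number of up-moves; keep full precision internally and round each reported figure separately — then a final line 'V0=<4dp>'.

No-arbitrage ⇒ martingale measure with p* = (R−d)/(u−d) = 0.8780.
At expiry t=3: V(3,0)=0.0000, V(3,1)=0.0000, V(3,2)=155.1183, V(3,3)=248.6456
Node (2,0) S=88.7808: V=(p*·0.0000+(1−p*)·0.0000)/1.04=0.0000; Δ=(0.0000−0.0000)/(96.7711−60.3709)=0.0000; B=V−Δ·S=0.0000
Node (2,1) S=142.3104: V=(p*·155.1183+(1−p*)·0.0000)/1.04=130.9629; Δ=(155.1183−0.0000)/(155.1183−96.7711)=2.6585; B=V−Δ·S=-247.3745
Node (2,2) S=228.1152: V=(p*·248.6456+(1−p*)·155.1183)/1.04=228.1152; Δ=(248.6456−155.1183)/(248.6456−155.1183)=1.0000; B=V−Δ·S=0.0000
Node (1,0) S=130.5600: V=(p*·130.9629+(1−p*)·0.0000)/1.04=110.5691; Δ=(130.9629−0.0000)/(142.3104−88.7808)=2.4466; B=V−Δ·S=-208.8527
Node (1,1) S=209.2800: V=(p*·228.1152+(1−p*)·130.9629)/1.04=207.9494; Δ=(228.1152−130.9629)/(228.1152−142.3104)=1.1322; B=V−Δ·S=-29.0073
Node (0,0) S=192.0000: V=(p*·207.9494+(1−p*)·110.5691)/1.04=188.5324; Δ=(207.9494−110.5691)/(209.2800−130.5600)=1.2370; B=V−Δ·S=-48.9805
Each (Δ,B) replicates both successor values, so the strategy is self-financing and V0 is arbitrage-free.

(0,0): Delta=1.2370 Bond=-48.9805
(1,0): Delta=2.4466 Bond=-208.8527
(1,1): Delta=1.1322 Bond=-29.0073
(2,0): Delta=0.0000 Bond=0.0000
(2,1): Delta=2.6585 Bond=-247.3745
(2,2): Delta=1.0000 Bond=0.0000
V0=188.5324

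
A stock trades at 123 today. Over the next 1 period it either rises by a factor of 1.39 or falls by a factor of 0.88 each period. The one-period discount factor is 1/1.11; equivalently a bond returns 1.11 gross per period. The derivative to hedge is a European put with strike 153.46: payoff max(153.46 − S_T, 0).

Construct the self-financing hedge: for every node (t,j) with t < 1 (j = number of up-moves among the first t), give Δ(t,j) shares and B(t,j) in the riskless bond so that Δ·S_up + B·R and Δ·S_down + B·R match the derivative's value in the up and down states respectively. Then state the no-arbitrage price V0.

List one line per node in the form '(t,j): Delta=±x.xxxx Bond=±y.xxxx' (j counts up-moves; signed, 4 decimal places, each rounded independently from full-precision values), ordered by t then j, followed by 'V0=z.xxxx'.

(0,0): Delta=-0.7209 Bond=111.0330
V0=22.3664

Under the risk-neutral measure, an up-move has probability p* = (R−d)/(u−d) = 0.4510 and values discount at R = 1.11.
Payoff layer (t=1): V(1,0)=45.2200, V(1,1)=0.0000
  t=0,j=0: stock 123.0000 → up 170.9700 (V=0.0000), down 108.2400 (V=45.2200). Price 22.3664; hedge Δ=-0.7209, bond B=111.0330.
Self-financing check: at every node Δ·S+B equals the discounted successor values.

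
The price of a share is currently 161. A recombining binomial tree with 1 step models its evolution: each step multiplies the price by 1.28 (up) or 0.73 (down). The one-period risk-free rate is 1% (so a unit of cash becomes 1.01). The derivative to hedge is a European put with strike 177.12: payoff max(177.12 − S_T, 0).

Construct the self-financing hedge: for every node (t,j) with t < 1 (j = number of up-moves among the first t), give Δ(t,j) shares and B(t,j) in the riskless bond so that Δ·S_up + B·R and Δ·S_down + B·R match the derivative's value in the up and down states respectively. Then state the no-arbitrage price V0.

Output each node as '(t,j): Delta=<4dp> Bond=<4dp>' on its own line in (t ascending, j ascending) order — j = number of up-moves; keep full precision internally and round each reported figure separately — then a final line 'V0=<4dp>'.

(0,0): Delta=-0.6730 Bond=137.3091
V0=28.9636

Risk-neutral probability p* = (R−d)/(u−d) = (1.01−0.73)/(1.28−0.73) = 0.5091.
Payoff layer (t=1): V(1,0)=59.5900, V(1,1)=0.0000
Node (0,0) S=161.0000: V=(p*·0.0000+(1−p*)·59.5900)/1.01=28.9636; Δ=(0.0000−59.5900)/(206.0800−117.5300)=-0.6730; B=V−Δ·S=137.3091
Check: Δ(0,0)·S0 + B(0,0) = 28.9636 = V0.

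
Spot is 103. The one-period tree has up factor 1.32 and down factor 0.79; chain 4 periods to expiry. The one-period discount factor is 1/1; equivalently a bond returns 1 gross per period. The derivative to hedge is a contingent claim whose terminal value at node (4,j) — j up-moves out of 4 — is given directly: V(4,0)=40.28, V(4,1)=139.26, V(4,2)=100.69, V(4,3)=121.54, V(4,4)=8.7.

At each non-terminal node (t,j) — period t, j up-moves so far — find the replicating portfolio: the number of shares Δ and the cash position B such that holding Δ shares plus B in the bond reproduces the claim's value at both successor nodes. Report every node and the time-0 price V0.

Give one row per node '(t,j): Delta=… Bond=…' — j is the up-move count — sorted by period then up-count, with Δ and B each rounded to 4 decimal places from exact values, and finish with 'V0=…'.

Since d<R<u, set p* = (R−d)/(u−d) = 0.3962; price each node as the discounted p*-expectation of its children.
Terminal payoffs: V(4,0)=40.2800, V(4,1)=139.2600, V(4,2)=100.6900, V(4,3)=121.5400, V(4,4)=8.7000
(3,0): S=50.7830. Δ = (V_up−V_dn)/(S_up−S_dn) = (139.2600−40.2800)/(67.0336−40.1186) = 3.6775. V = [p*·139.2600 + (1−p*)·40.2800]/1 = 79.4985. B = V − Δ·S = -107.2562.
(3,1): S=84.8526. Δ = (V_up−V_dn)/(S_up−S_dn) = (100.6900−139.2600)/(112.0055−67.0336) = -0.8576. V = [p*·100.6900 + (1−p*)·139.2600]/1 = 123.9775. B = V − Δ·S = 196.7511.
(3,2): S=141.7791. Δ = (V_up−V_dn)/(S_up−S_dn) = (121.5400−100.6900)/(187.1484−112.0055) = 0.2775. V = [p*·121.5400 + (1−p*)·100.6900]/1 = 108.9513. B = V − Δ·S = 69.6117.
(3,3): S=236.8967. Δ = (V_up−V_dn)/(S_up−S_dn) = (8.7000−121.5400)/(312.7036−187.1484) = -0.8987. V = [p*·8.7000 + (1−p*)·121.5400]/1 = 76.8298. B = V − Δ·S = 289.7355.
(2,0): S=64.2823. Δ = (V_up−V_dn)/(S_up−S_dn) = (123.9775−79.4985)/(84.8526−50.7830) = 1.3055. V = [p*·123.9775 + (1−p*)·79.4985]/1 = 97.1223. B = V − Δ·S = 13.1995.
(2,1): S=107.4084. Δ = (V_up−V_dn)/(S_up−S_dn) = (108.9513−123.9775)/(141.7791−84.8526) = -0.2640. V = [p*·108.9513 + (1−p*)·123.9775]/1 = 118.0238. B = V − Δ·S = 146.3751.
(2,2): S=179.4672. Δ = (V_up−V_dn)/(S_up−S_dn) = (76.8298−108.9513)/(236.8967−141.7791) = -0.3377. V = [p*·76.8298 + (1−p*)·108.9513]/1 = 96.2239. B = V − Δ·S = 156.8306.
(1,0): S=81.3700. Δ = (V_up−V_dn)/(S_up−S_dn) = (118.0238−97.1223)/(107.4084−64.2823) = 0.4847. V = [p*·118.0238 + (1−p*)·97.1223]/1 = 105.4040. B = V − Δ·S = 65.9672.
(1,1): S=135.9600. Δ = (V_up−V_dn)/(S_up−S_dn) = (96.2239−118.0238)/(179.4672−107.4084) = -0.3025. V = [p*·96.2239 + (1−p*)·118.0238]/1 = 109.3861. B = V − Δ·S = 150.5178.
(0,0): S=103.0000. Δ = (V_up−V_dn)/(S_up−S_dn) = (109.3861−105.4040)/(135.9600−81.3700) = 0.0729. V = [p*·109.3861 + (1−p*)·105.4040]/1 = 106.9818. B = V − Δ·S = 99.4684.
The time-0 hedge costs 106.9818, which is the no-arbitrage price.

(0,0): Delta=0.0729 Bond=99.4684
(1,0): Delta=0.4847 Bond=65.9672
(1,1): Delta=-0.3025 Bond=150.5178
(2,0): Delta=1.3055 Bond=13.1995
(2,1): Delta=-0.2640 Bond=146.3751
(2,2): Delta=-0.3377 Bond=156.8306
(3,0): Delta=3.6775 Bond=-107.2562
(3,1): Delta=-0.8576 Bond=196.7511
(3,2): Delta=0.2775 Bond=69.6117
(3,3): Delta=-0.8987 Bond=289.7355
V0=106.9818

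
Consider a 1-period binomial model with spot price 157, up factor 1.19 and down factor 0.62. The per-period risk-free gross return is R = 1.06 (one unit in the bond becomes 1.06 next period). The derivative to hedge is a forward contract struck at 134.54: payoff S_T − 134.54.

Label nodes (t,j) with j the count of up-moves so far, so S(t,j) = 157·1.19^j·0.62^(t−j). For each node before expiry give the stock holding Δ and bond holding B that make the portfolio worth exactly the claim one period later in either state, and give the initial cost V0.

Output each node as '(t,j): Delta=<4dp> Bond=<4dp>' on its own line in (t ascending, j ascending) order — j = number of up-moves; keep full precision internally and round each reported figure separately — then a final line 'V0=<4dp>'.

Risk-neutral probability p* = (R−d)/(u−d) = (1.06−0.62)/(1.19−0.62) = 0.7719.
Terminal payoffs: V(1,0)=-37.2000, V(1,1)=52.2900
(0,0): S=157.0000. Δ = (V_up−V_dn)/(S_up−S_dn) = (52.2900−-37.2000)/(186.8300−97.3400) = 1.0000. V = [p*·52.2900 + (1−p*)·-37.2000]/1.06 = 30.0755. B = V − Δ·S = -126.9245.
Self-financing check: at every node Δ·S+B equals the discounted successor values.

(0,0): Delta=1.0000 Bond=-126.9245
V0=30.0755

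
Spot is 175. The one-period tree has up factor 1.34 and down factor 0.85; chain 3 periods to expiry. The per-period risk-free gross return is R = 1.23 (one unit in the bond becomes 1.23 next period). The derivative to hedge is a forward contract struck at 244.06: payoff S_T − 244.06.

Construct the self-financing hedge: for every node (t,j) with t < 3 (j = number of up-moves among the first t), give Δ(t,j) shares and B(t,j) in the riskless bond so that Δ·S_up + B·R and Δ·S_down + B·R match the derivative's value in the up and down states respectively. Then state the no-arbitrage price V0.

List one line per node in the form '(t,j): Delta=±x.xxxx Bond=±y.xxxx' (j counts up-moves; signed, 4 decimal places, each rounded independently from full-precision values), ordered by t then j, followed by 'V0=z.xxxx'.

Since d<R<u, set p* = (R−d)/(u−d) = 0.7755; price each node as the discounted p*-expectation of its children.
Terminal payoffs: V(3,0)=-136.5881, V(3,1)=-74.6338, V(3,2)=23.0355, V(3,3)=177.0082
(2,0): S=126.4375. Δ = (V_up−V_dn)/(S_up−S_dn) = (-74.6338−-136.5881)/(169.4262−107.4719) = 1.0000. V = [p*·-74.6338 + (1−p*)·-136.5881]/1.23 = -71.9853. B = V − Δ·S = -198.4228.
(2,1): S=199.3250. Δ = (V_up−V_dn)/(S_up−S_dn) = (23.0355−-74.6338)/(267.0955−169.4262) = 1.0000. V = [p*·23.0355 + (1−p*)·-74.6338]/1.23 = 0.9022. B = V − Δ·S = -198.4228.
(2,2): S=314.2300. Δ = (V_up−V_dn)/(S_up−S_dn) = (177.0082−23.0355)/(421.0682−267.0955) = 1.0000. V = [p*·177.0082 + (1−p*)·23.0355]/1.23 = 115.8072. B = V − Δ·S = -198.4228.
(1,0): S=148.7500. Δ = (V_up−V_dn)/(S_up−S_dn) = (0.9022−-71.9853)/(199.3250−126.4375) = 1.0000. V = [p*·0.9022 + (1−p*)·-71.9853]/1.23 = -12.5693. B = V − Δ·S = -161.3193.
(1,1): S=234.5000. Δ = (V_up−V_dn)/(S_up−S_dn) = (115.8072−0.9022)/(314.2300−199.3250) = 1.0000. V = [p*·115.8072 + (1−p*)·0.9022]/1.23 = 73.1807. B = V − Δ·S = -161.3193.
(0,0): S=175.0000. Δ = (V_up−V_dn)/(S_up−S_dn) = (73.1807−-12.5693)/(234.5000−148.7500) = 1.0000. V = [p*·73.1807 + (1−p*)·-12.5693]/1.23 = 43.8461. B = V − Δ·S = -131.1539.
Self-financing check: at every node Δ·S+B equals the discounted successor values.

(0,0): Delta=1.0000 Bond=-131.1539
(1,0): Delta=1.0000 Bond=-161.3193
(1,1): Delta=1.0000 Bond=-161.3193
(2,0): Delta=1.0000 Bond=-198.4228
(2,1): Delta=1.0000 Bond=-198.4228
(2,2): Delta=1.0000 Bond=-198.4228
V0=43.8461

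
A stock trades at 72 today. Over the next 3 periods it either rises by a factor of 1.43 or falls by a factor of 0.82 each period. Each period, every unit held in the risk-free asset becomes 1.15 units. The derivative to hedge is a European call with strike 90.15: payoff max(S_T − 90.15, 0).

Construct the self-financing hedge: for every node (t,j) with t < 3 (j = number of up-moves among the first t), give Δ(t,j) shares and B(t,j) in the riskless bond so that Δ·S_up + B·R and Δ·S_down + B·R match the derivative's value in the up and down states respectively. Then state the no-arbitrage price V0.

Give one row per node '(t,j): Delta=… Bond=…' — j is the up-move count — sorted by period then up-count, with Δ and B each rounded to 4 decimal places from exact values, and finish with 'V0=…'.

(0,0): Delta=0.7140 Bond=-30.7717
(1,0): Delta=0.3994 Bond=-16.8160
(1,1): Delta=0.8671 Bond=-51.1450
(2,0): Delta=0.0000 Bond=0.0000
(2,1): Delta=0.5938 Bond=-35.7467
(2,2): Delta=1.0000 Bond=-78.3913
V0=20.6367

No-arbitrage ⇒ martingale measure with p* = (R−d)/(u−d) = 0.5410.
Terminal values V(3,·): V(3,0)=0.0000, V(3,1)=0.0000, V(3,2)=30.5809, V(3,3)=120.3929
  t=2,j=0: stock 48.4128 → up 69.2303 (V=0.0000), down 39.6985 (V=0.0000). Price 0.0000; hedge Δ=0.0000, bond B=0.0000.
  t=2,j=1: stock 84.4272 → up 120.7309 (V=30.5809), down 69.2303 (V=0.0000). Price 14.3859; hedge Δ=0.5938, bond B=-35.7467.
  t=2,j=2: stock 147.2328 → up 210.5429 (V=120.3929), down 120.7309 (V=30.5809). Price 68.8415; hedge Δ=1.0000, bond B=-78.3913.
  t=1,j=0: stock 59.0400 → up 84.4272 (V=14.3859), down 48.4128 (V=0.0000). Price 6.7674; hedge Δ=0.3994, bond B=-16.8160.
  t=1,j=1: stock 102.9600 → up 147.2328 (V=68.8415), down 84.4272 (V=14.3859). Price 38.1265; hedge Δ=0.8671, bond B=-51.1450.
  t=0,j=0: stock 72.0000 → up 102.9600 (V=38.1265), down 59.0400 (V=6.7674). Price 20.6367; hedge Δ=0.7140, bond B=-30.7717.
Each (Δ,B) replicates both successor values, so the strategy is self-financing and V0 is arbitrage-free.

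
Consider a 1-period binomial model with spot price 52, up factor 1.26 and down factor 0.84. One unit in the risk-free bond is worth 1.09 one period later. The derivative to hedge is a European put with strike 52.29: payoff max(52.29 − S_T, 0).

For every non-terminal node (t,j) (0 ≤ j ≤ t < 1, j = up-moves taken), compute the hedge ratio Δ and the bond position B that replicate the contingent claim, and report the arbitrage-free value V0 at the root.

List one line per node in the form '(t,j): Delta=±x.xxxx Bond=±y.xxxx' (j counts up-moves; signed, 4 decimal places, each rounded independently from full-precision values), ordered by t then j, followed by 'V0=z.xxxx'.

(0,0): Delta=-0.3942 Bond=23.6972
V0=3.1972

Risk-neutral probability p* = (R−d)/(u−d) = (1.09−0.84)/(1.26−0.84) = 0.5952.
Terminal payoffs: V(1,0)=8.6100, V(1,1)=0.0000
Node (0,0) S=52.0000: V=(p*·0.0000+(1−p*)·8.6100)/1.09=3.1972; Δ=(0.0000−8.6100)/(65.5200−43.6800)=-0.3942; B=V−Δ·S=23.6972
Self-financing check: at every node Δ·S+B equals the discounted successor values.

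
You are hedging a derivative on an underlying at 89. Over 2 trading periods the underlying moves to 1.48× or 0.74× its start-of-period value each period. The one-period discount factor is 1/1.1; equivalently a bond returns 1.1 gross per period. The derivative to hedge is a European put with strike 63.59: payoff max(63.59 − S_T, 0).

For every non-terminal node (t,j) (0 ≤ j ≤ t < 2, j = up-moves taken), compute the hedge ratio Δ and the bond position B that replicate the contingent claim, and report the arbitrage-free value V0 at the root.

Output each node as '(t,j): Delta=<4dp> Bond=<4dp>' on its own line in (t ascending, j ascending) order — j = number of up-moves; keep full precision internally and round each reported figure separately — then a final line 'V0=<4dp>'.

No-arbitrage ⇒ martingale measure with p* = (R−d)/(u−d) = 0.4865.
Terminal payoffs: V(2,0)=14.8536, V(2,1)=0.0000, V(2,2)=0.0000
  t=1,j=0: stock 65.8600 → up 97.4728 (V=0.0000), down 48.7364 (V=14.8536). Price 6.9341; hedge Δ=-0.3048, bond B=27.0065.
  t=1,j=1: stock 131.7200 → up 194.9456 (V=0.0000), down 97.4728 (V=0.0000). Price 0.0000; hedge Δ=0.0000, bond B=0.0000.
  t=0,j=0: stock 89.0000 → up 131.7200 (V=0.0000), down 65.8600 (V=6.9341). Price 3.2371; hedge Δ=-0.1053, bond B=12.6075.
Self-financing check: at every node Δ·S+B equals the discounted successor values.

(0,0): Delta=-0.1053 Bond=12.6075
(1,0): Delta=-0.3048 Bond=27.0065
(1,1): Delta=0.0000 Bond=0.0000
V0=3.2371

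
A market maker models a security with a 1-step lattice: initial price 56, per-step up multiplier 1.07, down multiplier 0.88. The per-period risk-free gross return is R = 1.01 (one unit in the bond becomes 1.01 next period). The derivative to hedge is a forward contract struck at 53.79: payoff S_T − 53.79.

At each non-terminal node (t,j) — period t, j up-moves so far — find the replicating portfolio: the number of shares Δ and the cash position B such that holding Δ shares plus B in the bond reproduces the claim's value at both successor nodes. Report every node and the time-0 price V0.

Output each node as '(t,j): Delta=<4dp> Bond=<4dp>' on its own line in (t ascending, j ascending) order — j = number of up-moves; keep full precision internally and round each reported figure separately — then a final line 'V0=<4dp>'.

Since d<R<u, set p* = (R−d)/(u−d) = 0.6842; price each node as the discounted p*-expectation of its children.
Terminal values V(1,·): V(1,0)=-4.5100, V(1,1)=6.1300
Node (0,0) S=56.0000: V=(p*·6.1300+(1−p*)·-4.5100)/1.01=2.7426; Δ=(6.1300−-4.5100)/(59.9200−49.2800)=1.0000; B=V−Δ·S=-53.2574
Self-financing check: at every node Δ·S+B equals the discounted successor values.

(0,0): Delta=1.0000 Bond=-53.2574
V0=2.7426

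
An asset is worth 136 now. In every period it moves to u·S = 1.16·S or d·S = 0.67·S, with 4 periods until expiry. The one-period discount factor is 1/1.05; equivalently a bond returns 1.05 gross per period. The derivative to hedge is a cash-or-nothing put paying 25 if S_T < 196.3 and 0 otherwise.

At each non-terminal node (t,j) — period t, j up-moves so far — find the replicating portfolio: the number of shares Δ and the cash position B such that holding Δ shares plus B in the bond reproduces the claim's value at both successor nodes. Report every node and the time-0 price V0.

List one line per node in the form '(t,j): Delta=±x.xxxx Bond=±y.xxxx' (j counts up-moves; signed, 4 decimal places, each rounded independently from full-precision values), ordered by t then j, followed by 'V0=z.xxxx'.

(0,0): Delta=-0.1511 Bond=33.6842
(1,0): Delta=0.0000 Bond=21.5959
(1,1): Delta=-0.1764 Bond=39.3552
(2,0): Delta=0.0000 Bond=22.6757
(2,1): Delta=0.0000 Bond=22.6757
(2,2): Delta=-0.2059 Bond=46.7209
(3,0): Delta=0.0000 Bond=23.8095
(3,1): Delta=0.0000 Bond=23.8095
(3,2): Delta=0.0000 Bond=23.8095
(3,3): Delta=-0.2403 Bond=56.3654
V0=13.1282

No-arbitrage ⇒ martingale measure with p* = (R−d)/(u−d) = 0.7755.
Payoff layer (t=4): V(4,0)=25.0000, V(4,1)=25.0000, V(4,2)=25.0000, V(4,3)=25.0000, V(4,4)=0.0000
  t=3,j=0: stock 40.9038 → up 47.4484 (V=25.0000), down 27.4055 (V=25.0000). Price 23.8095; hedge Δ=0.0000, bond B=23.8095.
  t=3,j=1: stock 70.8185 → up 82.1494 (V=25.0000), down 47.4484 (V=25.0000). Price 23.8095; hedge Δ=0.0000, bond B=23.8095.
  t=3,j=2: stock 122.6111 → up 142.2288 (V=25.0000), down 82.1494 (V=25.0000). Price 23.8095; hedge Δ=0.0000, bond B=23.8095.
  t=3,j=3: stock 212.2819 → up 246.2470 (V=0.0000), down 142.2288 (V=25.0000). Price 5.3450; hedge Δ=-0.2403, bond B=56.3654.
  t=2,j=0: stock 61.0504 → up 70.8185 (V=23.8095), down 40.9038 (V=23.8095). Price 22.6757; hedge Δ=0.0000, bond B=22.6757.
  t=2,j=1: stock 105.6992 → up 122.6111 (V=23.8095), down 70.8185 (V=23.8095). Price 22.6757; hedge Δ=0.0000, bond B=22.6757.
  t=2,j=2: stock 183.0016 → up 212.2819 (V=5.3450), down 122.6111 (V=23.8095). Price 9.0382; hedge Δ=-0.2059, bond B=46.7209.
  t=1,j=0: stock 91.1200 → up 105.6992 (V=22.6757), down 61.0504 (V=22.6757). Price 21.5959; hedge Δ=0.0000, bond B=21.5959.
  t=1,j=1: stock 157.7600 → up 183.0016 (V=9.0382), down 105.6992 (V=22.6757). Price 11.5235; hedge Δ=-0.1764, bond B=39.3552.
  t=0,j=0: stock 136.0000 → up 157.7600 (V=11.5235), down 91.1200 (V=21.5959). Price 13.1282; hedge Δ=-0.1511, bond B=33.6842.
The time-0 hedge costs 13.1282, which is the no-arbitrage price.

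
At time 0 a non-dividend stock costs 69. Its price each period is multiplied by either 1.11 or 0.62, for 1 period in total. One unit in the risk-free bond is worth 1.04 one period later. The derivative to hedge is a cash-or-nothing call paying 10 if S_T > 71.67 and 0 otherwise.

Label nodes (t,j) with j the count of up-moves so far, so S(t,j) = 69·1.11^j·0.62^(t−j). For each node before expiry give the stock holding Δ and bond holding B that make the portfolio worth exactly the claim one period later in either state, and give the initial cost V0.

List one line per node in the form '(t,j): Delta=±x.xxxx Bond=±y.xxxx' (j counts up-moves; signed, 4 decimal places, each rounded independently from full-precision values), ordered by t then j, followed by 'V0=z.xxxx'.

Risk-neutral probability p* = (R−d)/(u−d) = (1.04−0.62)/(1.11−0.62) = 0.8571.
Terminal payoffs: V(1,0)=0.0000, V(1,1)=10.0000
Node (0,0) S=69.0000: V=(p*·10.0000+(1−p*)·0.0000)/1.04=8.2418; Δ=(10.0000−0.0000)/(76.5900−42.7800)=0.2958; B=V−Δ·S=-12.1664
Root portfolio cost Δ·69+B reproduces V0=8.2418.

(0,0): Delta=0.2958 Bond=-12.1664
V0=8.2418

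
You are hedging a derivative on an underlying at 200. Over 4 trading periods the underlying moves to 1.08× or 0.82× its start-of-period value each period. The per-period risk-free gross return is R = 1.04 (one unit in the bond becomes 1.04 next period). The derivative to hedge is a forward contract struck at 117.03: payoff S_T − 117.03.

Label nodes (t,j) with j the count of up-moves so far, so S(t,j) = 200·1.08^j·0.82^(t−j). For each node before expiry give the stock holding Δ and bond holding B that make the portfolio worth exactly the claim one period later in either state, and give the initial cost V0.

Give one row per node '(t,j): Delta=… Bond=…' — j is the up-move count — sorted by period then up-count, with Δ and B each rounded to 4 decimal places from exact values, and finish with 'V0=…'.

(0,0): Delta=1.0000 Bond=-100.0377
(1,0): Delta=1.0000 Bond=-104.0392
(1,1): Delta=1.0000 Bond=-104.0392
(2,0): Delta=1.0000 Bond=-108.2008
(2,1): Delta=1.0000 Bond=-108.2008
(2,2): Delta=1.0000 Bond=-108.2008
(3,0): Delta=1.0000 Bond=-112.5288
(3,1): Delta=1.0000 Bond=-112.5288
(3,2): Delta=1.0000 Bond=-112.5288
(3,3): Delta=1.0000 Bond=-112.5288
V0=99.9623

The replicating-portfolio and risk-neutral prices coincide; use p* = (1.04−0.82)/(1.08−0.82) = 0.8462 for the latter.
At expiry t=4: V(4,0)=-26.6056, V(4,1)=2.0655, V(4,2)=39.8275, V(4,3)=89.5628, V(4,4)=155.0678
Node (3,0) S=110.2736: V=(p*·2.0655+(1−p*)·-26.6056)/1.04=-2.2552; Δ=(2.0655−-26.6056)/(119.0955−90.4244)=1.0000; B=V−Δ·S=-112.5288
Node (3,1) S=145.2384: V=(p*·39.8275+(1−p*)·2.0655)/1.04=32.7096; Δ=(39.8275−2.0655)/(156.8575−119.0955)=1.0000; B=V−Δ·S=-112.5288
Node (3,2) S=191.2896: V=(p*·89.5628+(1−p*)·39.8275)/1.04=78.7608; Δ=(89.5628−39.8275)/(206.5928−156.8575)=1.0000; B=V−Δ·S=-112.5288
Node (3,3) S=251.9424: V=(p*·155.0678+(1−p*)·89.5628)/1.04=139.4136; Δ=(155.0678−89.5628)/(272.0978−206.5928)=1.0000; B=V−Δ·S=-112.5288
Node (2,0) S=134.4800: V=(p*·32.7096+(1−p*)·-2.2552)/1.04=26.2792; Δ=(32.7096−-2.2552)/(145.2384−110.2736)=1.0000; B=V−Δ·S=-108.2008
Node (2,1) S=177.1200: V=(p*·78.7608+(1−p*)·32.7096)/1.04=68.9192; Δ=(78.7608−32.7096)/(191.2896−145.2384)=1.0000; B=V−Δ·S=-108.2008
Node (2,2) S=233.2800: V=(p*·139.4136+(1−p*)·78.7608)/1.04=125.0792; Δ=(139.4136−78.7608)/(251.9424−191.2896)=1.0000; B=V−Δ·S=-108.2008
Node (1,0) S=164.0000: V=(p*·68.9192+(1−p*)·26.2792)/1.04=59.9608; Δ=(68.9192−26.2792)/(177.1200−134.4800)=1.0000; B=V−Δ·S=-104.0392
Node (1,1) S=216.0000: V=(p*·125.0792+(1−p*)·68.9192)/1.04=111.9608; Δ=(125.0792−68.9192)/(233.2800−177.1200)=1.0000; B=V−Δ·S=-104.0392
Node (0,0) S=200.0000: V=(p*·111.9608+(1−p*)·59.9608)/1.04=99.9623; Δ=(111.9608−59.9608)/(216.0000−164.0000)=1.0000; B=V−Δ·S=-100.0377
The time-0 hedge costs 99.9623, which is the no-arbitrage price.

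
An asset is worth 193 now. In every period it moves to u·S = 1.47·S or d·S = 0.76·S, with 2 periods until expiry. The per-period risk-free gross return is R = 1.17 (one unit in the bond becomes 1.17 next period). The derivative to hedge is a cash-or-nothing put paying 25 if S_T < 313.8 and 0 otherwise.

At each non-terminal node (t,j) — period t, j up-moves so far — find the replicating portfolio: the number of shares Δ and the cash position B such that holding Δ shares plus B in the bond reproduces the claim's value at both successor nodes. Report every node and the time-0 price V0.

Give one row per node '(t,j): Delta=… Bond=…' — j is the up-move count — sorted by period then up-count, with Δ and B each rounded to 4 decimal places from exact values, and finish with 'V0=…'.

(0,0): Delta=-0.0900 Bond=29.5517
(1,0): Delta=0.0000 Bond=21.3675
(1,1): Delta=-0.1241 Bond=44.2398
V0=12.1728

Under the risk-neutral measure, an up-move has probability p* = (R−d)/(u−d) = 0.5775 and values discount at R = 1.17.
Terminal values V(2,·): V(2,0)=25.0000, V(2,1)=25.0000, V(2,2)=0.0000
  t=1,j=0: stock 146.6800 → up 215.6196 (V=25.0000), down 111.4768 (V=25.0000). Price 21.3675; hedge Δ=0.0000, bond B=21.3675.
  t=1,j=1: stock 283.7100 → up 417.0537 (V=0.0000), down 215.6196 (V=25.0000). Price 9.0285; hedge Δ=-0.1241, bond B=44.2398.
  t=0,j=0: stock 193.0000 → up 283.7100 (V=9.0285), down 146.6800 (V=21.3675). Price 12.1728; hedge Δ=-0.0900, bond B=29.5517.
Check: Δ(0,0)·S0 + B(0,0) = 12.1728 = V0.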